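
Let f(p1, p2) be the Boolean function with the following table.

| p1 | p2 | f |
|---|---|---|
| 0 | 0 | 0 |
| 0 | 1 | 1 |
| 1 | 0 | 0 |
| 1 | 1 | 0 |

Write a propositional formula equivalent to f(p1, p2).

1 only at (0,1): NOT p1 AND p2.

f(p1, p2) = ~p1 & p2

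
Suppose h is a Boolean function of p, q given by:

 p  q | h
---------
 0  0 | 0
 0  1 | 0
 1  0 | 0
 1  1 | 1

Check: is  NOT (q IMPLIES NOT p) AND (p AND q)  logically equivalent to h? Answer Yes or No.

Test each input against both h and the formula:
  p=0, q=0: formula gives 0, h = 0 ✓
  p=0, q=1: formula gives 0, h = 0 ✓
  p=1, q=0: formula gives 0, h = 0 ✓
  p=1, q=1: formula gives 1, h = 1 ✓
No disagreement on any input; they are logically equivalent.

Yes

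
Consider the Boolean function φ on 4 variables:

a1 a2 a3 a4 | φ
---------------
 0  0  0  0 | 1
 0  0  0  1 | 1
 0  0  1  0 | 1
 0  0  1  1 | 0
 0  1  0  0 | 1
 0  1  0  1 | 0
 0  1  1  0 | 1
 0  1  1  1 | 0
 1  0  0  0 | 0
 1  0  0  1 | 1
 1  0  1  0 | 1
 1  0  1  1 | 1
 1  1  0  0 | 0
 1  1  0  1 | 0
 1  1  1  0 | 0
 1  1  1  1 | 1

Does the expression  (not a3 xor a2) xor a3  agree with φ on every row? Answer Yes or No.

Check the formula against φ row by row:
  a1=0, a2=0, a3=0, a4=0: formula gives 1, φ = 1 ✓
  a1=0, a2=0, a3=0, a4=1: formula gives 1, φ = 1 ✓
  a1=0, a2=0, a3=1, a4=0: formula gives 1, φ = 1 ✓
  a1=0, a2=0, a3=1, a4=1: formula gives 1, but φ = 0 ✗
Since they disagree at (0,0,1,1), the expression is not a correct formula for φ.

No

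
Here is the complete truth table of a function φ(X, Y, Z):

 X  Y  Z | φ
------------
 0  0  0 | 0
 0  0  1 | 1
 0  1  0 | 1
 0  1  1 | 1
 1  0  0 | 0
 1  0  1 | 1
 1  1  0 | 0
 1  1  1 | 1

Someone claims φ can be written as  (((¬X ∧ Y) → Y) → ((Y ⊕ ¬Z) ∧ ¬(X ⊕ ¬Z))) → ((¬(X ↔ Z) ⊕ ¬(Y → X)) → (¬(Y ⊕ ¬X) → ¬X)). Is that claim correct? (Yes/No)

Check the formula against φ row by row:
  X=0, Y=0, Z=0: formula gives 1, but φ = 0 ✗
Row (0,0,0) is a counterexample, so the formula is not equivalent to φ.

No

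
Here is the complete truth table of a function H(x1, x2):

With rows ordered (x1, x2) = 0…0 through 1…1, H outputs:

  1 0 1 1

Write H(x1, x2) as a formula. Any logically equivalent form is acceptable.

This is x2 → x1 (false only at 0,1).

H(x1, x2) = x2 IMPLIES x1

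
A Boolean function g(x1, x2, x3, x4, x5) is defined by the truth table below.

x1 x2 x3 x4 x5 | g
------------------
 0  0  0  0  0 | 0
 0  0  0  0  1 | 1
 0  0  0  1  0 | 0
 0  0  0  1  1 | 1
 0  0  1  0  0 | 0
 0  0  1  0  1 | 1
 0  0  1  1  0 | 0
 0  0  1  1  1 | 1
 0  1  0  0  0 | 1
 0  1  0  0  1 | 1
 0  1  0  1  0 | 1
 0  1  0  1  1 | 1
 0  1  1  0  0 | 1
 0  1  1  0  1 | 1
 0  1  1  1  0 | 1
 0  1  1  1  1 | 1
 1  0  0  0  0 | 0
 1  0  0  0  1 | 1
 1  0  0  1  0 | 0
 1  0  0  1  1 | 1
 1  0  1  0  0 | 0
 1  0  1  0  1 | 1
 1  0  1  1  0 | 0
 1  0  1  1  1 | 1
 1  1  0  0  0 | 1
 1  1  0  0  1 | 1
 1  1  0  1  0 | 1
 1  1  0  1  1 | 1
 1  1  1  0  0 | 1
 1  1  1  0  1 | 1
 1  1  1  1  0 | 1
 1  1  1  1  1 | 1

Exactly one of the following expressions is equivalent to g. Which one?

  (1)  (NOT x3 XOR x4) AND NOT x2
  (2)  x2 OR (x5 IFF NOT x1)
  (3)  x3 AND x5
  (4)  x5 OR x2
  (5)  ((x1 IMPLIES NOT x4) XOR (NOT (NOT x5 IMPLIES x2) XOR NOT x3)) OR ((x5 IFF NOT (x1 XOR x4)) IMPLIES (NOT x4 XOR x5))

(1): at (0,0,0,0,0) it gives 1, but g = 0 — eliminated.
(2): at (1,0,0,0,0) it gives 1, but g = 0 — eliminated.
(3): at (0,0,0,0,1) it gives 0, but g = 1 — eliminated.
(5): at (0,0,0,0,0) it gives 1, but g = 0 — eliminated.
Only (4) survives; checking it on all 32 rows confirms it matches g.

4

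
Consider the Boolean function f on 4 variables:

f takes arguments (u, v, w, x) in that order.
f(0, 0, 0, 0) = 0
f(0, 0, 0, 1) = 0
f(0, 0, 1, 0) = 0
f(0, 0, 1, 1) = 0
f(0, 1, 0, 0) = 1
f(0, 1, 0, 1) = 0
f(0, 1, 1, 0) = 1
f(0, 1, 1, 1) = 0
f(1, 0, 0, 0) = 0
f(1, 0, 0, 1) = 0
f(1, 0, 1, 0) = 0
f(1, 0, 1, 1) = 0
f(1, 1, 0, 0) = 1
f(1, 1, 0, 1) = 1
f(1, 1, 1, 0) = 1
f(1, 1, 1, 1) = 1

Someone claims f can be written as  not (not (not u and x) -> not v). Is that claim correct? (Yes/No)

Yes

Test each input against both f and the formula:
  u=0, v=0, w=0, x=0: formula gives 0, f = 0 ✓
  u=0, v=0, w=0, x=1: formula gives 0, f = 0 ✓
  u=0, v=0, w=1, x=0: formula gives 0, f = 0 ✓
  u=0, v=0, w=1, x=1: formula gives 0, f = 0 ✓
  …and likewise for the remaining 12 rows.
Every row agrees, so the formula is equivalent.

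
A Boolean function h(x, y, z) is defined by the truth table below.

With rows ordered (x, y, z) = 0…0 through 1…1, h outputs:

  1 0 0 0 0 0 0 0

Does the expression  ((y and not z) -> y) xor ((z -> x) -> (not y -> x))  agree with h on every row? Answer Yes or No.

Yes

Test each input against both h and the formula:
  x=0, y=0, z=0: formula gives 1, h = 1 ✓
  x=0, y=0, z=1: formula gives 0, h = 0 ✓
  x=0, y=1, z=0: formula gives 0, h = 0 ✓
  x=0, y=1, z=1: formula gives 0, h = 0 ✓
  x=1, y=0, z=0: formula gives 0, h = 0 ✓
  …and likewise for the remaining 3 rows.
No disagreement on any input; they are logically equivalent.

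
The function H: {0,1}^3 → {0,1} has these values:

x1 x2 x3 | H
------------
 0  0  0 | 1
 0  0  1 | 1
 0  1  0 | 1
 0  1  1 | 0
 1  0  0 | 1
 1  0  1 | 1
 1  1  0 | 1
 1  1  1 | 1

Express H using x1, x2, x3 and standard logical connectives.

H(x1, x2, x3) = not ((not x1 and x2) and x3)

H is 0 on exactly one input, (0,1,1), whose minterm is ¬x1·x2·x3. So H is the negation of that single conjunction.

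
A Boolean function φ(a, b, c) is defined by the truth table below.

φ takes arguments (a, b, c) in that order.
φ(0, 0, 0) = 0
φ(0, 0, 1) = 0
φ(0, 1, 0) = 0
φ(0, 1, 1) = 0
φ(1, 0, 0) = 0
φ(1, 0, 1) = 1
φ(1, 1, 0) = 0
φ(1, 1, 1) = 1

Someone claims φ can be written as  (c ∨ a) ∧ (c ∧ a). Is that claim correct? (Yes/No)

Yes

Evaluate (c ∨ a) ∧ (c ∧ a) on each row and compare to φ:
  a=0, b=0, c=0: formula gives 0, φ = 0 ✓
  a=0, b=0, c=1: formula gives 0, φ = 0 ✓
  a=0, b=1, c=0: formula gives 0, φ = 0 ✓
  a=0, b=1, c=1: formula gives 0, φ = 0 ✓
  a=1, b=0, c=0: formula gives 0, φ = 0 ✓
  … (the remaining 3 rows also agree.)
Every row agrees, so the formula is equivalent.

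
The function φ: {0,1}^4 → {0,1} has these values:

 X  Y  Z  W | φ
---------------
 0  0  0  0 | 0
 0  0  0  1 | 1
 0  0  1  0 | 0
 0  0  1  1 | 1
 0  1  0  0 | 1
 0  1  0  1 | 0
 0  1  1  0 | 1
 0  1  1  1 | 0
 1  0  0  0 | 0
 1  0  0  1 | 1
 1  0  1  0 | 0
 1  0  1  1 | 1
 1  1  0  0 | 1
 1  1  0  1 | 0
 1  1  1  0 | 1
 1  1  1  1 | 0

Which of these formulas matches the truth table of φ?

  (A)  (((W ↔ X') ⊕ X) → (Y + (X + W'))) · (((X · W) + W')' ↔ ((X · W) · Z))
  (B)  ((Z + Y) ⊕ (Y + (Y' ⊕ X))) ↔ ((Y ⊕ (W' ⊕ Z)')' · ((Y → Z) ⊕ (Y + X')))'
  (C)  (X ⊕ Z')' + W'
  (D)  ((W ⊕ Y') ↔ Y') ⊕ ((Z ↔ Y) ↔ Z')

(A): at (0,0,0,0) it gives 1, but φ = 0 — eliminated.
(B): at (0,0,0,0) it gives 1, but φ = 0 — eliminated.
(C): at (0,0,0,0) it gives 1, but φ = 0 — eliminated.
That leaves (D). Evaluating it on every row reproduces the table of φ exactly.

D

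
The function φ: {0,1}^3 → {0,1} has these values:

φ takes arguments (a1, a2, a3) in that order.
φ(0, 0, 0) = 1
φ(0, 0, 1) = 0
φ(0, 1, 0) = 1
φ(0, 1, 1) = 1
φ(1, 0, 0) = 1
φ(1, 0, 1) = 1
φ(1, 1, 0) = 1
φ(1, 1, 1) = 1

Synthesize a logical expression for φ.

φ(a1, a2, a3) = ¬((¬a1 ∧ ¬a2) ∧ a3)

Only row (0,0,1) gives 0. So φ is 1 everywhere except there — the complement of the minterm ¬a1·¬a2·a3.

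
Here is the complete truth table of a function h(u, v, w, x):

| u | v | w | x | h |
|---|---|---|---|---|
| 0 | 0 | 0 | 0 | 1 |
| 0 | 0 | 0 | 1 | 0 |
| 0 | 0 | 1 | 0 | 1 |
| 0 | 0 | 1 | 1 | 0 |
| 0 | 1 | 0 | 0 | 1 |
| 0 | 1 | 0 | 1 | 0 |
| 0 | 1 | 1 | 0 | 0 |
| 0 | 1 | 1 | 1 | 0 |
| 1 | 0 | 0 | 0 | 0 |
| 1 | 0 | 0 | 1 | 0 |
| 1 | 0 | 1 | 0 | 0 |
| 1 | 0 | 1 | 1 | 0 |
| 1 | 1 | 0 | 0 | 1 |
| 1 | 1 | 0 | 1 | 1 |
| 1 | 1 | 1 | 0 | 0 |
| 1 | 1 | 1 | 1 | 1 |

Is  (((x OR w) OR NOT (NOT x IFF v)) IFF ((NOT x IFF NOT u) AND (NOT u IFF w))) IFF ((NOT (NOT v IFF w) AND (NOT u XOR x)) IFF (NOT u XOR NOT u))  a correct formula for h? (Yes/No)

Check the formula against h row by row:
  u=0, v=0, w=0, x=0: formula gives 1, h = 1 ✓
  u=0, v=0, w=0, x=1: formula gives 0, h = 0 ✓
  u=0, v=0, w=1, x=0: formula gives 1, h = 1 ✓
  u=0, v=0, w=1, x=1: formula gives 0, h = 0 ✓
  …and likewise for the remaining 12 rows.
All 16 rows match — the expression computes h exactly.

Yes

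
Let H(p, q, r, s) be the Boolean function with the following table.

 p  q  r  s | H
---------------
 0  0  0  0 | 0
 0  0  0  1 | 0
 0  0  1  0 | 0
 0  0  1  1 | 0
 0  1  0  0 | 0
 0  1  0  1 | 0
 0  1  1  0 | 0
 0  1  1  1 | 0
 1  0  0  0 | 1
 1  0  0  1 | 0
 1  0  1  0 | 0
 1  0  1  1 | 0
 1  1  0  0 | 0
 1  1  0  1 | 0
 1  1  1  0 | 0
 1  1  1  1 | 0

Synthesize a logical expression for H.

Only row (1,0,0,0) gives 1. That row's minterm p·¬q·¬r·¬s is H directly.

H(p, q, r, s) = ((p & ~q) & ~r) & ~s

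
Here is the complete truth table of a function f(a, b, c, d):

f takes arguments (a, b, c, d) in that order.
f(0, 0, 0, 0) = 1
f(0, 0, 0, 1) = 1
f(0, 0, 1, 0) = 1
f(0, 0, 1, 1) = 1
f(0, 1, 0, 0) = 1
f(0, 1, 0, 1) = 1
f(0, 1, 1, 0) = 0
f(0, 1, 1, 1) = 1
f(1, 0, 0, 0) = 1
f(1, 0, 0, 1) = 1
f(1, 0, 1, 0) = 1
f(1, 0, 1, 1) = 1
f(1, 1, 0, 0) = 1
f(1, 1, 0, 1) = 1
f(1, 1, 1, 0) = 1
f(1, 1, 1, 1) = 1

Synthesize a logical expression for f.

Only row (0,1,1,0) gives 0. So f is 1 everywhere except there — the complement of the minterm ¬a·b·c·¬d.

f(a, b, c, d) = (((a' · b) · c) · d')'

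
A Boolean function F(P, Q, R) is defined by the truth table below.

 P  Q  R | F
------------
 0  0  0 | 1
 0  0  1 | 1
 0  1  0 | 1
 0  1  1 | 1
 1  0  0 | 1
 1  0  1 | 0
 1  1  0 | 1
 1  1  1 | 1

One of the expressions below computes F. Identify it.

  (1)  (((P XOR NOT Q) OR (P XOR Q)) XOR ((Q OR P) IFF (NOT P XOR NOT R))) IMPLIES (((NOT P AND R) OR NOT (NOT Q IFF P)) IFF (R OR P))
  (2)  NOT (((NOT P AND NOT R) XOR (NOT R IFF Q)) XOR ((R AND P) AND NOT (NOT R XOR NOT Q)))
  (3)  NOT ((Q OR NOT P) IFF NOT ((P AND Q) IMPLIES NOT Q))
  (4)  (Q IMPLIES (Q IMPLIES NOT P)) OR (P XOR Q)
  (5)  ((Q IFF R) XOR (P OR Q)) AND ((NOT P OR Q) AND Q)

(2) disagrees with F on (0,0,0) (formula → 0, table → 1); rule it out.
(3) disagrees with F on (1,0,0) (formula → 0, table → 1); rule it out.
(4) disagrees with F on (1,0,1) (formula → 1, table → 0); rule it out.
(5) disagrees with F on (0,0,0) (formula → 0, table → 1); rule it out.
That leaves (1). Evaluating it on every row reproduces the table of F exactly.

1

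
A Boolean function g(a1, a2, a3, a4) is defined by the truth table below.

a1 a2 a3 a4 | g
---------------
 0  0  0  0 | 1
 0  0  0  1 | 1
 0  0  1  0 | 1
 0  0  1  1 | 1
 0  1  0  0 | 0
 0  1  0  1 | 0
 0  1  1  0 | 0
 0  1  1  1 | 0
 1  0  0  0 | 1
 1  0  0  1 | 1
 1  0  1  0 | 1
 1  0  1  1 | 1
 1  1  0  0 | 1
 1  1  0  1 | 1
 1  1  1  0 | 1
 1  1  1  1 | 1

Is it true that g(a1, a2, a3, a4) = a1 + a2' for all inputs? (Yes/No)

Evaluate a1 + a2' on each row and compare to g:
  a1=0, a2=0, a3=0, a4=0: formula gives 1, g = 1 ✓
  a1=0, a2=0, a3=0, a4=1: formula gives 1, g = 1 ✓
  a1=0, a2=0, a3=1, a4=0: formula gives 1, g = 1 ✓
  a1=0, a2=0, a3=1, a4=1: formula gives 1, g = 1 ✓
  … (the remaining 12 rows also agree.)
Every row agrees, so the formula is equivalent.

Yes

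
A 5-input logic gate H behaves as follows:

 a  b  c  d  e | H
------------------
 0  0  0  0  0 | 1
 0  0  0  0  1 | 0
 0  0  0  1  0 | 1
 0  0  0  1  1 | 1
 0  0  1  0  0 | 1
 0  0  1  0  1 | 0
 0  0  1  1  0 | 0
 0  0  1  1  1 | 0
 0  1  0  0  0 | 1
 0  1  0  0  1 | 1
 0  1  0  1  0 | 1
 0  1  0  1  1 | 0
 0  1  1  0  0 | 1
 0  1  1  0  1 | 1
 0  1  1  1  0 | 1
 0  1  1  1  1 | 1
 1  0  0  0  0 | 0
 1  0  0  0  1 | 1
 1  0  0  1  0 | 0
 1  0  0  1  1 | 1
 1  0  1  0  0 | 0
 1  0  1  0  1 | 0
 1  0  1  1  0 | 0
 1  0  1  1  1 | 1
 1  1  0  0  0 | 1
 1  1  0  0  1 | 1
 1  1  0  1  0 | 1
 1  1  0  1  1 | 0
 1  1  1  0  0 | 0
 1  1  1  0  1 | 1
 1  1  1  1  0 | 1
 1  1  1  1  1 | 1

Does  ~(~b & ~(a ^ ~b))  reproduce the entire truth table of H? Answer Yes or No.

No

Test each input against both H and the formula:
  a=0, b=0, c=0, d=0, e=0: formula gives 1, H = 1 ✓
  a=0, b=0, c=0, d=0, e=1: formula gives 1, but H = 0 ✗
Row (0,0,0,0,1) is a counterexample, so the formula is not equivalent to H.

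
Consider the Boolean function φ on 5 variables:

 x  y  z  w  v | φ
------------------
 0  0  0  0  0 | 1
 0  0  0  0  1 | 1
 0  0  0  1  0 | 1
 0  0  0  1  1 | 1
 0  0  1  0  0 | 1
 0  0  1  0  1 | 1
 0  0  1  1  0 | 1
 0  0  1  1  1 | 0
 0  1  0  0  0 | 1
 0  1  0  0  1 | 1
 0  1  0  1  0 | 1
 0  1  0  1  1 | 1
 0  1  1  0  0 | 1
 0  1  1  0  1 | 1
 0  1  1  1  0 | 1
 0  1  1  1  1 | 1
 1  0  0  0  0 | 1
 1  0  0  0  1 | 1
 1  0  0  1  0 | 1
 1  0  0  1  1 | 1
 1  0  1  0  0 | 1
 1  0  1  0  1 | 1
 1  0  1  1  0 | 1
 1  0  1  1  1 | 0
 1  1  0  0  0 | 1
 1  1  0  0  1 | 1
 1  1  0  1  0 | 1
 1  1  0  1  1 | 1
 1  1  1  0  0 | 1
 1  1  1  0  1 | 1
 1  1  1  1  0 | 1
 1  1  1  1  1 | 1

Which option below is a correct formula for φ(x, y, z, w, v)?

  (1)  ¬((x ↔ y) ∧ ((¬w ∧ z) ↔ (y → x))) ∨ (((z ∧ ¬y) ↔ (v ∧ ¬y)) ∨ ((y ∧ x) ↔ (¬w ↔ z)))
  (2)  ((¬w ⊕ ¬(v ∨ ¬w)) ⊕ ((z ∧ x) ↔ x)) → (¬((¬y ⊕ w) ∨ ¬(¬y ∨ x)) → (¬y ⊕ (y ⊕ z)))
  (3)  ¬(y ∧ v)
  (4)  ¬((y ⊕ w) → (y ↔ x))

2

(1) disagrees with φ on (0,0,1,0,0) (formula → 0, table → 1); rule it out.
(3) disagrees with φ on (0,0,1,1,1) (formula → 1, table → 0); rule it out.
(4) disagrees with φ on (0,0,0,0,0) (formula → 0, table → 1); rule it out.
(2) is the remaining candidate, and it agrees with φ on all 32 inputs.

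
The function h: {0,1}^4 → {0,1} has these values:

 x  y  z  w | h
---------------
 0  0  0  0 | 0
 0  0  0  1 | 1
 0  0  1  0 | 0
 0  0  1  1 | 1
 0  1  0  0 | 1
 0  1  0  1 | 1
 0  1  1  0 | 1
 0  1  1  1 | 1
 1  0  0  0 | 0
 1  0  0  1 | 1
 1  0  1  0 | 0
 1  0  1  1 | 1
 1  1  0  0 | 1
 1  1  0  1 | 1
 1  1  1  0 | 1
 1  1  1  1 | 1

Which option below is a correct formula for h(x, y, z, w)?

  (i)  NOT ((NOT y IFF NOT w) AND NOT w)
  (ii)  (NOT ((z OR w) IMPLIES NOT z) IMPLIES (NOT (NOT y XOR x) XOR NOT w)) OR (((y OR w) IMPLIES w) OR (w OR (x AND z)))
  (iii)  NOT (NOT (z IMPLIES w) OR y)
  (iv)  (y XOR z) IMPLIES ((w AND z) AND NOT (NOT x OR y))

i

(ii) fails at (0,0,0,0): the formula yields 1, h is 0.
(iii) fails at (0,0,0,0): the formula yields 1, h is 0.
(iv) fails at (0,0,0,0): the formula yields 1, h is 0.
(i) is the remaining candidate, and it agrees with h on all 16 inputs.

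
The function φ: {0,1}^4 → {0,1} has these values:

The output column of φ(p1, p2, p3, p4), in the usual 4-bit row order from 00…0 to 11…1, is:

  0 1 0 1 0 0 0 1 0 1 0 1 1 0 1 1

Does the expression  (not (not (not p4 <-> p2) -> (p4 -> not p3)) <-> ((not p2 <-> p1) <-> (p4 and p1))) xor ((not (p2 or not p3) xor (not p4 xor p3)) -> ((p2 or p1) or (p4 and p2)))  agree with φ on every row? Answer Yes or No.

Yes

Check the formula against φ row by row:
  p1=0, p2=0, p3=0, p4=0: formula gives 0, φ = 0 ✓
  p1=0, p2=0, p3=0, p4=1: formula gives 1, φ = 1 ✓
  p1=0, p2=0, p3=1, p4=0: formula gives 0, φ = 0 ✓
  p1=0, p2=0, p3=1, p4=1: formula gives 1, φ = 1 ✓
  … (the remaining 12 rows also agree.)
All 16 rows match — the expression computes φ exactly.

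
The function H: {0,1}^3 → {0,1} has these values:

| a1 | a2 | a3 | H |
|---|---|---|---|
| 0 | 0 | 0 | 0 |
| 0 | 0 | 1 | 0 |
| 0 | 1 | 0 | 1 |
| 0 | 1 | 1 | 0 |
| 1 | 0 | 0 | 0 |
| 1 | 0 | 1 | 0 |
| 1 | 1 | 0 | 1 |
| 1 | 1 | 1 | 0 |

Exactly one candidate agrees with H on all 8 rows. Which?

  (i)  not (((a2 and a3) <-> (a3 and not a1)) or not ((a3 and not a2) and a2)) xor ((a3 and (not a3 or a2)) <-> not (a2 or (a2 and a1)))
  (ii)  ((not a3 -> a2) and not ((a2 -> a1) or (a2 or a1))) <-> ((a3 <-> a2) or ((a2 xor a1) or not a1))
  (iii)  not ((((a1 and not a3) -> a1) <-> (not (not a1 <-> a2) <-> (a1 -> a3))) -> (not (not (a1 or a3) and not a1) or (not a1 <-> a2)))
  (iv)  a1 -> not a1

i

(ii) disagrees with H on (0,1,0) (formula → 0, table → 1); rule it out.
(iii) disagrees with H on (0,0,0) (formula → 1, table → 0); rule it out.
(iv) disagrees with H on (0,0,0) (formula → 1, table → 0); rule it out.
(i) is the remaining candidate, and it agrees with H on all 8 inputs.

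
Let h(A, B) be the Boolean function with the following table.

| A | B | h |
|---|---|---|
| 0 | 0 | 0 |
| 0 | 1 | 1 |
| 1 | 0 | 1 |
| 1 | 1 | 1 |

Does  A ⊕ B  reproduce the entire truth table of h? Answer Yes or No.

No

Evaluate A ⊕ B on each row and compare to h:
  A=0, B=0: formula gives 0, h = 0 ✓
  A=0, B=1: formula gives 1, h = 1 ✓
  A=1, B=0: formula gives 1, h = 1 ✓
  A=1, B=1: formula gives 0, but h = 1 ✗
Since they disagree at (1,1), the expression is not a correct formula for h.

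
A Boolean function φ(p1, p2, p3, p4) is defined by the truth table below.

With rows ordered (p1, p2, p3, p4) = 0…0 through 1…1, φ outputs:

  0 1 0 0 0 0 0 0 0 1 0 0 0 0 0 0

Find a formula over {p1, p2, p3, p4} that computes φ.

φ(p1, p2, p3, p4) = (((NOT p1 AND NOT p2) AND NOT p3) AND p4) OR (((p1 AND NOT p2) AND NOT p3) AND p4)

Collect the rows where φ=1 — (0,0,0,1), (1,0,0,1) — and write one minterm per row: ¬p1·¬p2·¬p3·p4, p1·¬p2·¬p3·p4. Their union (logical OR) reproduces the table exactly.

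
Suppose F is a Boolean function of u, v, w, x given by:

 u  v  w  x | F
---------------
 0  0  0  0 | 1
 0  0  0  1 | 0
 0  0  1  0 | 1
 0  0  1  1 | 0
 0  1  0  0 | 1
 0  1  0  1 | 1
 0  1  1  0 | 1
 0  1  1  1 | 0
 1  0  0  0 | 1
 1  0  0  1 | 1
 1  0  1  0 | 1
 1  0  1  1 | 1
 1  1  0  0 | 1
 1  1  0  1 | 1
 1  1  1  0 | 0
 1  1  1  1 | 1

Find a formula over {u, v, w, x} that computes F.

F(u, v, w, x) = ~((((((~u & ~v) & ~w) & x) | (((~u & ~v) & w) & x)) | (((~u & v) & w) & x)) | (((u & v) & w) & ~x))

F is 0 on only 4 rows — (0,0,0,1), (0,0,1,1), (0,1,1,1), (1,1,1,0). Writing each as a minterm (¬u·¬v·¬w·x, ¬u·¬v·w·x, ¬u·v·w·x, u·v·w·¬x) and OR-ing them characterizes exactly where F=0, so F is the negation of that disjunction.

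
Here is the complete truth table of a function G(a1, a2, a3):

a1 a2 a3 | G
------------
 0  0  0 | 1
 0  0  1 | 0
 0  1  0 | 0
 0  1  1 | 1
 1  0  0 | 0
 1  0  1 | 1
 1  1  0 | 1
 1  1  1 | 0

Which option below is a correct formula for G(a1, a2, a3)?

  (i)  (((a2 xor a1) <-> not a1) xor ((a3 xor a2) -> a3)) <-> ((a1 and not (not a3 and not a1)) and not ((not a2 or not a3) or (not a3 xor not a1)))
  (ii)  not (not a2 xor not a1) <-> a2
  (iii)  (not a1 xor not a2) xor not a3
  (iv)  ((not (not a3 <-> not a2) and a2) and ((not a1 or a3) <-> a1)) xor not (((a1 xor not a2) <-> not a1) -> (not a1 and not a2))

iii

(i) fails at (0,0,0): the formula yields 0, G is 1.
(ii) fails at (0,0,0): the formula yields 0, G is 1.
(iv) fails at (0,0,0): the formula yields 0, G is 1.
That leaves (iii). Evaluating it on every row reproduces the table of G exactly.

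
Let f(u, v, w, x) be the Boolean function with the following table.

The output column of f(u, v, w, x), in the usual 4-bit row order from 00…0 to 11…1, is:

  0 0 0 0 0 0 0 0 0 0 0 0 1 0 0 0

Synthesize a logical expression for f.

f(u, v, w, x) = ((u & v) & ~w) & ~x

f is 1 on exactly one input, (1,1,0,0), whose minterm is u·v·¬w·¬x. So f is just that conjunction.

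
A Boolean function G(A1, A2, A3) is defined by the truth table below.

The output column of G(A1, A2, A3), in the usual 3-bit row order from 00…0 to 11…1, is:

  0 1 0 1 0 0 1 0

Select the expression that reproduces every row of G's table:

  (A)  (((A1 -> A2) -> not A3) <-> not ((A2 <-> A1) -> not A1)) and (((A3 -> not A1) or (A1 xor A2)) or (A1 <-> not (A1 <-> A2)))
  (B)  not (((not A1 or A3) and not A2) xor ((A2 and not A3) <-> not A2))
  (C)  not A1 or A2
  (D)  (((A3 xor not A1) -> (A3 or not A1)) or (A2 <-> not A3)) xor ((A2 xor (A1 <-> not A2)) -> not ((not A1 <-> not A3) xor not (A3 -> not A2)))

(B) fails at (0,0,1): the formula yields 0, G is 1.
(C) fails at (0,0,0): the formula yields 1, G is 0.
(D) fails at (0,0,1): the formula yields 0, G is 1.
Only (A) survives; checking it on all 8 rows confirms it matches G.

A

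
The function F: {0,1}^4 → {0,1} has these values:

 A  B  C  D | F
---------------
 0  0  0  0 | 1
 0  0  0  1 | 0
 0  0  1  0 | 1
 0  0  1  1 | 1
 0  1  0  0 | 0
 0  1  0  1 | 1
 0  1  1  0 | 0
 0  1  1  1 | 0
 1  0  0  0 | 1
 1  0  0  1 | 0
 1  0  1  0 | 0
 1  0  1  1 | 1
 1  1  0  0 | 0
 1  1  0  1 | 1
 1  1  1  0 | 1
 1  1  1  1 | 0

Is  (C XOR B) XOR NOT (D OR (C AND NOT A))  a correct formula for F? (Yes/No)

Evaluate (C XOR B) XOR NOT (D OR (C AND NOT A)) on each row and compare to F:
  A=0, B=0, C=0, D=0: formula gives 1, F = 1 ✓
  A=0, B=0, C=0, D=1: formula gives 0, F = 0 ✓
  A=0, B=0, C=1, D=0: formula gives 1, F = 1 ✓
  A=0, B=0, C=1, D=1: formula gives 1, F = 1 ✓
  … (the remaining 12 rows also agree.)
Every row agrees, so the formula is equivalent.

Yes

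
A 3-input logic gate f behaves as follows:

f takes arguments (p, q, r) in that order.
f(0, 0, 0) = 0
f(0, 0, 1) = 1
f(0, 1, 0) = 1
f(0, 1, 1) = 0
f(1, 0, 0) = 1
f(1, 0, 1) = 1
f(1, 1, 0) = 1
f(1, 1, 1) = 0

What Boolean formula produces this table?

There are just 3 zero rows: (0,0,0), (0,1,1), (1,1,1). Their minterms are ¬p·¬q·¬r, ¬p·q·r, p·q·r; the OR of those covers precisely the 0-outputs, and negating it yields f.

f(p, q, r) = ¬((((¬p ∧ ¬q) ∧ ¬r) ∨ ((¬p ∧ q) ∧ r)) ∨ ((p ∧ q) ∧ r))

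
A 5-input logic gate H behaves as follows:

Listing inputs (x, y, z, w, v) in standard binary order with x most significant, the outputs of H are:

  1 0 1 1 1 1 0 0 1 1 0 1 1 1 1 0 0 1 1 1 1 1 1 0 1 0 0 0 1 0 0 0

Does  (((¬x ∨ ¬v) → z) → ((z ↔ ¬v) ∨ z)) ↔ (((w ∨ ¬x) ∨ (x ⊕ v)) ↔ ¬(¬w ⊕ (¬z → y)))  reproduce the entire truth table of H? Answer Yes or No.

Check the formula against H row by row:
  x=0, y=0, z=0, w=0, v=0: formula gives 0, but H = 1 ✗
A single disagreement suffices: at (0,0,0,0,0) they differ, so the formula does not compute H.

No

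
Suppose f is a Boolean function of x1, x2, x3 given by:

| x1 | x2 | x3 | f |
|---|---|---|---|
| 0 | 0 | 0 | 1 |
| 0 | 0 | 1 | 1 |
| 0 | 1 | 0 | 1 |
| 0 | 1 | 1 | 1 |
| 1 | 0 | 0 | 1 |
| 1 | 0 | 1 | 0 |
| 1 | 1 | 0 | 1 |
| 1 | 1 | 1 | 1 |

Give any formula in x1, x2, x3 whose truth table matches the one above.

f(x1, x2, x3) = ((x1 · x2') · x3)'

Only row (1,0,1) gives 0. So f is 1 everywhere except there — the complement of the minterm x1·¬x2·x3.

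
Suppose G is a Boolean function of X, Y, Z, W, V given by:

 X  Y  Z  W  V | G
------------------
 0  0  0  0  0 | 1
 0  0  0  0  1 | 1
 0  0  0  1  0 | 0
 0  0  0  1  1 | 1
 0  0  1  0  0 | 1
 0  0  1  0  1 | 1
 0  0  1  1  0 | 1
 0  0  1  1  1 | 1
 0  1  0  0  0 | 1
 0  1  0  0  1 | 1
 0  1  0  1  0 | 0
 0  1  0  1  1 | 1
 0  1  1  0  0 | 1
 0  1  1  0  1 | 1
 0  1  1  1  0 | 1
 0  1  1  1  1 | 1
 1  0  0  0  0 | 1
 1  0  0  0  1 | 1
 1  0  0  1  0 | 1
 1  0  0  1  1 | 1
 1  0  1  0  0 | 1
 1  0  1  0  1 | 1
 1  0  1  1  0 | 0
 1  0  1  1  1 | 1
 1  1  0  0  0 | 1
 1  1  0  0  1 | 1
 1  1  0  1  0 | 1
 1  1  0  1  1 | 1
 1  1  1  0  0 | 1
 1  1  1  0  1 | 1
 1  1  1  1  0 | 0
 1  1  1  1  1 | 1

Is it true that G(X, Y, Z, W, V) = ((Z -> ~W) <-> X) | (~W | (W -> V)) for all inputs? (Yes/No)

Yes

Test each input against both G and the formula:
  X=0, Y=0, Z=0, W=0, V=0: formula gives 1, G = 1 ✓
  X=0, Y=0, Z=0, W=0, V=1: formula gives 1, G = 1 ✓
  X=0, Y=0, Z=0, W=1, V=0: formula gives 0, G = 0 ✓
  X=0, Y=0, Z=0, W=1, V=1: formula gives 1, G = 1 ✓
  … (the remaining 28 rows also agree.)
All 32 rows match — the expression computes G exactly.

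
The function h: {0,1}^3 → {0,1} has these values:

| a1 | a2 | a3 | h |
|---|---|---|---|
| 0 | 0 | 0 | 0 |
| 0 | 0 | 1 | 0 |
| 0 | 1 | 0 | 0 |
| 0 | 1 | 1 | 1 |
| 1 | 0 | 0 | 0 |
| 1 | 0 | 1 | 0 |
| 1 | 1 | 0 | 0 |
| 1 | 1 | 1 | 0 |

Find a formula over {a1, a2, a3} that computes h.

h(a1, a2, a3) = (¬a1 ∧ a2) ∧ a3

Only row (0,1,1) gives 1. That row's minterm ¬a1·a2·a3 is h directly.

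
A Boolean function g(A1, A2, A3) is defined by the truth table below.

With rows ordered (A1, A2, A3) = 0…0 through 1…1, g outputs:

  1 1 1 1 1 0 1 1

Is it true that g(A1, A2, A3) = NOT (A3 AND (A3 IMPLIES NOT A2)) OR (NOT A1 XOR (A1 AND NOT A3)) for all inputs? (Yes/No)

Yes

Check the formula against g row by row:
  A1=0, A2=0, A3=0: formula gives 1, g = 1 ✓
  A1=0, A2=0, A3=1: formula gives 1, g = 1 ✓
  A1=0, A2=1, A3=0: formula gives 1, g = 1 ✓
  A1=0, A2=1, A3=1: formula gives 1, g = 1 ✓
  A1=1, A2=0, A3=0: formula gives 1, g = 1 ✓
  …and likewise for the remaining 3 rows.
No disagreement on any input; they are logically equivalent.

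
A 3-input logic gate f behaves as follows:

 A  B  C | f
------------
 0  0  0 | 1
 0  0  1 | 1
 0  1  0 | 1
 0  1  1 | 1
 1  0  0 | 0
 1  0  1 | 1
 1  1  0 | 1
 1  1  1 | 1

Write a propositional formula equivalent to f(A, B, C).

f(A, B, C) = ¬((A ∧ ¬B) ∧ ¬C)

Only row (1,0,0) gives 0. So f is 1 everywhere except there — the complement of the minterm A·¬B·¬C.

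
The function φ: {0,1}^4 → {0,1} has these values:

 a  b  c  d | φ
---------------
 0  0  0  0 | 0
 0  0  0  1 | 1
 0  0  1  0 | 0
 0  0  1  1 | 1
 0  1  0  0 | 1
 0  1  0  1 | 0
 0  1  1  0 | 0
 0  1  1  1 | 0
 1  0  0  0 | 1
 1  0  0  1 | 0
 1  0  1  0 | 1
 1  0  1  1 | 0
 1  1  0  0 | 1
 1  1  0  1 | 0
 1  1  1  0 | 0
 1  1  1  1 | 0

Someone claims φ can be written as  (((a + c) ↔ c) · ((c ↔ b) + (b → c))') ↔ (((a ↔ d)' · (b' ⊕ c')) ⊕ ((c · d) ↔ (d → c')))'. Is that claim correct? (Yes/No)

Test each input against both φ and the formula:
  a=0, b=0, c=0, d=0: formula gives 0, φ = 0 ✓
  a=0, b=0, c=0, d=1: formula gives 0, but φ = 1 ✗
A single disagreement suffices: at (0,0,0,1) they differ, so the formula does not compute φ.

No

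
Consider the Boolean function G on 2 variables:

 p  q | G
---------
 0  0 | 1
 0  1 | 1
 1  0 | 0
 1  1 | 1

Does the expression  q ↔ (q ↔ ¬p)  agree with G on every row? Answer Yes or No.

No

Check the formula against G row by row:
  p=0, q=0: formula gives 1, G = 1 ✓
  p=0, q=1: formula gives 1, G = 1 ✓
  p=1, q=0: formula gives 0, G = 0 ✓
  p=1, q=1: formula gives 0, but G = 1 ✗
Since they disagree at (1,1), the expression is not a correct formula for G.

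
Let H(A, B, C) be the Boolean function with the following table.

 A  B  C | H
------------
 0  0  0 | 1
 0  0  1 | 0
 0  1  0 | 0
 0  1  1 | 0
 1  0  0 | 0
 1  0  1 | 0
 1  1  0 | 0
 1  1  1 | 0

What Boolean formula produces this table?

H(A, B, C) = (A' · B') · C'

Only row (0,0,0) gives 1. That row's minterm ¬A·¬B·¬C is H directly.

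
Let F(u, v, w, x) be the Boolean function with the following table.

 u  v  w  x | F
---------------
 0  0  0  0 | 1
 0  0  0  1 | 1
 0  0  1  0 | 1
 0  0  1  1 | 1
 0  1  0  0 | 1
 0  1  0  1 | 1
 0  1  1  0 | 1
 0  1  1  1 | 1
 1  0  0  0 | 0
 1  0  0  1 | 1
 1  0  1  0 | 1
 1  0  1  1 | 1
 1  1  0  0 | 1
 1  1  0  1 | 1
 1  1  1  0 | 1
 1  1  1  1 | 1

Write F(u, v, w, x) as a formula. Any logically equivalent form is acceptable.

F(u, v, w, x) = not (((u and not v) and not w) and not x)

Only row (1,0,0,0) gives 0. So F is 1 everywhere except there — the complement of the minterm u·¬v·¬w·¬x.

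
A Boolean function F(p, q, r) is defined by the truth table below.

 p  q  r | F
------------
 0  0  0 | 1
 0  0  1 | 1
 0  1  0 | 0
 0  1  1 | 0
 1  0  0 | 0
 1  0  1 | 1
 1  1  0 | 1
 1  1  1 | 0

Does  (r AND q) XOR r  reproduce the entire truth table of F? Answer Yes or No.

No

Evaluate (r AND q) XOR r on each row and compare to F:
  p=0, q=0, r=0: formula gives 0, but F = 1 ✗
Since they disagree at (0,0,0), the expression is not a correct formula for F.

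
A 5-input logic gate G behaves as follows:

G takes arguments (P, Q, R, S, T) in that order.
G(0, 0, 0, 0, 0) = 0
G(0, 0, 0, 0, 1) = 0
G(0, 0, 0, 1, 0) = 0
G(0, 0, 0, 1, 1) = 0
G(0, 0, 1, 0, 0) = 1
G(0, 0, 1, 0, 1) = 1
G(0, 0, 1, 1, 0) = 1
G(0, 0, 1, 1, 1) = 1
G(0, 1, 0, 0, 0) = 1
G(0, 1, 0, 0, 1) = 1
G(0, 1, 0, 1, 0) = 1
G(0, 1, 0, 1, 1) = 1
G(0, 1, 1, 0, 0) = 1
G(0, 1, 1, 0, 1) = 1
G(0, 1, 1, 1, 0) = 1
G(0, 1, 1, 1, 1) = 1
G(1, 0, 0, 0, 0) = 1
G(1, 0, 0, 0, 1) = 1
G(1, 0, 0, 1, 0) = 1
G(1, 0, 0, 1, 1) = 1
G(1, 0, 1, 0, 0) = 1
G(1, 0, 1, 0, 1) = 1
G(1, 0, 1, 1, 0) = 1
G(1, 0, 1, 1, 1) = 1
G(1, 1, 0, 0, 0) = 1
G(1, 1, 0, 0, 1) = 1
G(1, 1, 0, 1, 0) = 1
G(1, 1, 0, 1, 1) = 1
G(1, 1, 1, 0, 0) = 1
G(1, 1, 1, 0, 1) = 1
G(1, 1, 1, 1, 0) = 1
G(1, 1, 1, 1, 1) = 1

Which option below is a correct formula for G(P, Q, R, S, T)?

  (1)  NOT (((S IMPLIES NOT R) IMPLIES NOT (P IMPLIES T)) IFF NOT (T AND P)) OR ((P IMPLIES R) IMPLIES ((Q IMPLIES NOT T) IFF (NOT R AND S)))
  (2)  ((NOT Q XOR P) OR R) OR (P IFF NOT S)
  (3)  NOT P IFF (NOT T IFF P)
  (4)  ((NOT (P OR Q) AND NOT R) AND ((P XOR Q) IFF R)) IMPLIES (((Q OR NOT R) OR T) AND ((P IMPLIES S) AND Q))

4

(1) fails at (0,0,0,0,0): the formula yields 1, G is 0.
(2) fails at (0,0,0,0,0): the formula yields 1, G is 0.
(3) fails at (0,0,0,0,1): the formula yields 1, G is 0.
Only (4) survives; checking it on all 32 rows confirms it matches G.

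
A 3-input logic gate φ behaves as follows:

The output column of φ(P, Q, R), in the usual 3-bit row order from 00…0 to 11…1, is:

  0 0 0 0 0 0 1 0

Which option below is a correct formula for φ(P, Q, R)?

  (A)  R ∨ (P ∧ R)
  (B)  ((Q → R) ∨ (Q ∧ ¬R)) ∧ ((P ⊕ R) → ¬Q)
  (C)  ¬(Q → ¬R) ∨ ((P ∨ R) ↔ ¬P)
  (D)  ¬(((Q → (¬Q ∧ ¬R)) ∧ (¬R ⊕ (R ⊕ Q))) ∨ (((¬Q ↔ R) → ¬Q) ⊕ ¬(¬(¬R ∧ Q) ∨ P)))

(A) fails at (0,0,1): the formula yields 1, φ is 0.
(B) fails at (0,0,0): the formula yields 1, φ is 0.
(C) fails at (0,0,1): the formula yields 1, φ is 0.
Only (D) survives; checking it on all 8 rows confirms it matches φ.

D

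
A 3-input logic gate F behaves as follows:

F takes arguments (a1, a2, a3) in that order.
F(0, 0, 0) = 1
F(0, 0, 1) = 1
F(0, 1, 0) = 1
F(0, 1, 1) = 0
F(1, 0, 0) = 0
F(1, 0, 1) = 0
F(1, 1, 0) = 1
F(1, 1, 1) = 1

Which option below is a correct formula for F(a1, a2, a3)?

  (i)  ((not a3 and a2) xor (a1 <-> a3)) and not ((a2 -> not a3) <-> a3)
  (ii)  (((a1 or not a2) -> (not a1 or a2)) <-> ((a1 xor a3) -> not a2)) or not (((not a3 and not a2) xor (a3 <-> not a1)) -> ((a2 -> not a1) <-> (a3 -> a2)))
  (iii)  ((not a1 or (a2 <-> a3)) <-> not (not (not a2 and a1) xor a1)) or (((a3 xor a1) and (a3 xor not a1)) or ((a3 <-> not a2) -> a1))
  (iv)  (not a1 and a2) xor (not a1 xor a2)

(i): at (0,0,1) it gives 0, but F = 1 — eliminated.
(iii): at (0,0,1) it gives 0, but F = 1 — eliminated.
(iv): at (0,1,1) it gives 1, but F = 0 — eliminated.
(ii) is the remaining candidate, and it agrees with F on all 8 inputs.

ii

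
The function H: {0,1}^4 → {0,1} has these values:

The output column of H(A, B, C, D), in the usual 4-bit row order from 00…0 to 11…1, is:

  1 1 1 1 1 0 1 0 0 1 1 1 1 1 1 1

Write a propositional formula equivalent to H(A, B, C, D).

H is 0 on only 3 rows — (0,1,0,1), (0,1,1,1), (1,0,0,0). Writing each as a minterm (¬A·B·¬C·D, ¬A·B·C·D, A·¬B·¬C·¬D) and OR-ing them characterizes exactly where H=0, so H is the negation of that disjunction.

H(A, B, C, D) = ~(((((~A & B) & ~C) & D) | (((~A & B) & C) & D)) | (((A & ~B) & ~C) & ~D))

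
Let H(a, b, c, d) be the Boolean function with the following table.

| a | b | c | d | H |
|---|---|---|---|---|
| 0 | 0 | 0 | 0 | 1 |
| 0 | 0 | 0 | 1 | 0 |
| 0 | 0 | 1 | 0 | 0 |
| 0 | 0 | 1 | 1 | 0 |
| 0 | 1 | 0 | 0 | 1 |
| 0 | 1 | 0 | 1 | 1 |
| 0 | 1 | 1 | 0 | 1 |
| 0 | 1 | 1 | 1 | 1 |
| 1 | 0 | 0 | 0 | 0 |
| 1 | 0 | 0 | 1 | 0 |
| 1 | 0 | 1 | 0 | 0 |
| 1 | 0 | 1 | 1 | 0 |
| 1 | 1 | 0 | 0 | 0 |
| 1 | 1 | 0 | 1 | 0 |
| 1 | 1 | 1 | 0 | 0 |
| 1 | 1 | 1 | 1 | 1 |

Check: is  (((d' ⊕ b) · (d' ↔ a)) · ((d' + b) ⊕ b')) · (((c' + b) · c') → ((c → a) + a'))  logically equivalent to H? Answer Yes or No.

No

Evaluate (((d' ⊕ b) · (d' ↔ a)) · ((d' + b) ⊕ b')) · (((c' + b) · c') → ((c → a) + a')) on each row and compare to H:
  a=0, b=0, c=0, d=0: formula gives 0, but H = 1 ✗
Row (0,0,0,0) is a counterexample, so the formula is not equivalent to H.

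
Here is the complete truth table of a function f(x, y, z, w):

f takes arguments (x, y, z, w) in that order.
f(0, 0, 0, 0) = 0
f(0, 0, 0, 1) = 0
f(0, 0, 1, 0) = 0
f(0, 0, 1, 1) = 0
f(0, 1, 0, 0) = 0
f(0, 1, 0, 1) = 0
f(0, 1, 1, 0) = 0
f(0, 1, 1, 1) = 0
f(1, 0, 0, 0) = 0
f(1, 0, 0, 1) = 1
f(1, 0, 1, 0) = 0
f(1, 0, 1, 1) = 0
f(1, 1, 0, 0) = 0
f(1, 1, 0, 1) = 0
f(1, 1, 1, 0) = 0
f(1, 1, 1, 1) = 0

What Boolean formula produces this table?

Only row (1,0,0,1) gives 1. That row's minterm x·¬y·¬z·w is f directly.

f(x, y, z, w) = ((x · y') · z') · w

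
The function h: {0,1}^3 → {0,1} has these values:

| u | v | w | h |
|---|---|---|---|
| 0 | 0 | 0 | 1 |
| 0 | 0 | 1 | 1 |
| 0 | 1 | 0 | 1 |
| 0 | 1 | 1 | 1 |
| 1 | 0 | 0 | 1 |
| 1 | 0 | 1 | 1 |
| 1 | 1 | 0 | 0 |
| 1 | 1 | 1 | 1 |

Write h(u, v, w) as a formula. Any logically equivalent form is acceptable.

h(u, v, w) = not ((u and v) and not w)

h is 0 on exactly one input, (1,1,0), whose minterm is u·v·¬w. So h is the negation of that single conjunction.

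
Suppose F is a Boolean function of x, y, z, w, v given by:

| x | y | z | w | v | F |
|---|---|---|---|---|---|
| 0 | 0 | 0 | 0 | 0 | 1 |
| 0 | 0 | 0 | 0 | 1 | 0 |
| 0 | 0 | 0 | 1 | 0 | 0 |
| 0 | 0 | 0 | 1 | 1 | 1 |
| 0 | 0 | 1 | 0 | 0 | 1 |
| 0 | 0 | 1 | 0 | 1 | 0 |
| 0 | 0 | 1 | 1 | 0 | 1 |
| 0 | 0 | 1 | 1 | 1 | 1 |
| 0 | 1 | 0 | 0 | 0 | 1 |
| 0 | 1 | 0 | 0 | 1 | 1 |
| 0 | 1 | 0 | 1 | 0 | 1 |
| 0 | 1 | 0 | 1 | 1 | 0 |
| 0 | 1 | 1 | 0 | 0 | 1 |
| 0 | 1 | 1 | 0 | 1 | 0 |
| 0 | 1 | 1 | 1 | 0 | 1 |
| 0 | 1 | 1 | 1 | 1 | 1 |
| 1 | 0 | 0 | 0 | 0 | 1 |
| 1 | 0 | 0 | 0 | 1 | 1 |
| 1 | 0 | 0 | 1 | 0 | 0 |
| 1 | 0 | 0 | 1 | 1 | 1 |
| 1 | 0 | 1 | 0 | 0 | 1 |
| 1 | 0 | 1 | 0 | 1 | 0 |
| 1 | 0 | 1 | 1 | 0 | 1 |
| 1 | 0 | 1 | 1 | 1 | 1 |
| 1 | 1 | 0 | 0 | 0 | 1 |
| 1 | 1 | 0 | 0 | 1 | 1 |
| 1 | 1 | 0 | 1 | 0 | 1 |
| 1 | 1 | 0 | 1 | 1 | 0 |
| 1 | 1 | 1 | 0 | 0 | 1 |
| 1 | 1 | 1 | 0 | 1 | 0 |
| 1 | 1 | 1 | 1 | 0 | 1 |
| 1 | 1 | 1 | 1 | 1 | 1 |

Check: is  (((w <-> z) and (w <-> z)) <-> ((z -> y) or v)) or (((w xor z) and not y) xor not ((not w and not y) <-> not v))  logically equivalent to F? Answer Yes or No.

Test each input against both F and the formula:
  x=0, y=0, z=0, w=0, v=0: formula gives 1, F = 1 ✓
  x=0, y=0, z=0, w=0, v=1: formula gives 1, but F = 0 ✗
Since they disagree at (0,0,0,0,1), the expression is not a correct formula for F.

No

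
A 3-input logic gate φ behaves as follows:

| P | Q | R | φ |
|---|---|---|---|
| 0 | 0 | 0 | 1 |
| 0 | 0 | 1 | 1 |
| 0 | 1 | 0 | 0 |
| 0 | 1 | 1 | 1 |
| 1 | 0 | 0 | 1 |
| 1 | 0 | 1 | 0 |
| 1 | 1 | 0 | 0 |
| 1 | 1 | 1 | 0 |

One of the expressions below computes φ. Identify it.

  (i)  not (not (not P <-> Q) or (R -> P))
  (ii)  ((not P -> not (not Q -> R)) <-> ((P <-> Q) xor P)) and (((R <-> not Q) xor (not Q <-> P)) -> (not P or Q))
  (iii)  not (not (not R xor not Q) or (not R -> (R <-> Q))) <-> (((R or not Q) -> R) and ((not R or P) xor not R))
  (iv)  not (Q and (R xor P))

iii

(i) disagrees with φ on (0,0,0) (formula → 0, table → 1); rule it out.
(ii) disagrees with φ on (0,0,1) (formula → 0, table → 1); rule it out.
(iv) disagrees with φ on (0,1,0) (formula → 1, table → 0); rule it out.
Only (iii) survives; checking it on all 8 rows confirms it matches φ.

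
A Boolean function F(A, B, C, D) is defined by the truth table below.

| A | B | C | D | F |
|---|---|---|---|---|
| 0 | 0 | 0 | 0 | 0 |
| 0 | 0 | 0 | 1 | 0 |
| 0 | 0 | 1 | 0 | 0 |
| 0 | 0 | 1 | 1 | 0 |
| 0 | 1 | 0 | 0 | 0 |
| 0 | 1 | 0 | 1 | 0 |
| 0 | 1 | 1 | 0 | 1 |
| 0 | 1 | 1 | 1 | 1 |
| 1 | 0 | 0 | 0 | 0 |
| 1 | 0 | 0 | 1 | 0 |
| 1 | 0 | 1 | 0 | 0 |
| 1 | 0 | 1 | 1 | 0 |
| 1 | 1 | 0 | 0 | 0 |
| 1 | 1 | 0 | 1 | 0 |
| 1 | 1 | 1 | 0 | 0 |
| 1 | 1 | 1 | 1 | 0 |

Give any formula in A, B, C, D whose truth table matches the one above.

F(A, B, C, D) = (((~A & B) & C) & ~D) | (((~A & B) & C) & D)

Collect the rows where F=1 — (0,1,1,0), (0,1,1,1) — and write one minterm per row: ¬A·B·C·¬D, ¬A·B·C·D. Their union (logical OR) reproduces the table exactly.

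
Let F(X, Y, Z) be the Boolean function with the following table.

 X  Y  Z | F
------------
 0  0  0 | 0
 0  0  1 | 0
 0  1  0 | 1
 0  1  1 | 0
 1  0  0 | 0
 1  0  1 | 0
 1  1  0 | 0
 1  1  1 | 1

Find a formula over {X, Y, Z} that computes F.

F(X, Y, Z) = ((NOT X AND Y) AND NOT Z) OR ((X AND Y) AND Z)

Collect the rows where F=1 — (0,1,0), (1,1,1) — and write one minterm per row: ¬X·Y·¬Z, X·Y·Z. Their union (logical OR) reproduces the table exactly.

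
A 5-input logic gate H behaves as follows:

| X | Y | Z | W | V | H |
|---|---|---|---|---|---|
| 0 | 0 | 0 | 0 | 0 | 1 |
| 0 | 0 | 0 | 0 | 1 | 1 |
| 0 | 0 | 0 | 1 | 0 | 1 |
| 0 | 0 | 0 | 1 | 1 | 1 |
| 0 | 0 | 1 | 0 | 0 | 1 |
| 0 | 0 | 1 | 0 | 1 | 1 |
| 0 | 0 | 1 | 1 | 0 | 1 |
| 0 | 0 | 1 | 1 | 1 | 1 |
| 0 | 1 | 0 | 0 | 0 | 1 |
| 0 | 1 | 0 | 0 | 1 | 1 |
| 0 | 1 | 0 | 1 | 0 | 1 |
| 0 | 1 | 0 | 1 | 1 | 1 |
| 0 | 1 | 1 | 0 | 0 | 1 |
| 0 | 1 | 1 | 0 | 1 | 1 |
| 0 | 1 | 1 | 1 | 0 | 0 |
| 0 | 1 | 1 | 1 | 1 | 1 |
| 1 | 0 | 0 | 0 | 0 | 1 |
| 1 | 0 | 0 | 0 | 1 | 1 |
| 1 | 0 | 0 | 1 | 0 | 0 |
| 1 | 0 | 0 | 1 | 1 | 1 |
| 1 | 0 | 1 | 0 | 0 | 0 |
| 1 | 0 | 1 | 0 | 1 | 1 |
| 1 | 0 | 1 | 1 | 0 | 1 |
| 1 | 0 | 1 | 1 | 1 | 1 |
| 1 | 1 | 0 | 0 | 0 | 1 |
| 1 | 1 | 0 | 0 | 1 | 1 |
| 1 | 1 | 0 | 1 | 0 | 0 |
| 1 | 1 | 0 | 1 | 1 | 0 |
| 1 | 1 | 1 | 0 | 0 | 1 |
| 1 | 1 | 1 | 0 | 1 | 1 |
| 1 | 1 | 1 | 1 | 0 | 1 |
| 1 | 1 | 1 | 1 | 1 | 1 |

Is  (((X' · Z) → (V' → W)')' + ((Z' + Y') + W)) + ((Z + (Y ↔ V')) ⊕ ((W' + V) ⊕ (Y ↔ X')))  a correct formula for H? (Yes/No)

No

Test each input against both H and the formula:
  X=0, Y=0, Z=0, W=0, V=0: formula gives 1, H = 1 ✓
  X=0, Y=0, Z=0, W=0, V=1: formula gives 1, H = 1 ✓
  X=0, Y=0, Z=0, W=1, V=0: formula gives 1, H = 1 ✓
  X=0, Y=0, Z=0, W=1, V=1: formula gives 1, H = 1 ✓
  …
  X=0, Y=1, Z=1, W=1, V=0: formula gives 1, but H = 0 ✗
Row (0,1,1,1,0) is a counterexample, so the formula is not equivalent to H.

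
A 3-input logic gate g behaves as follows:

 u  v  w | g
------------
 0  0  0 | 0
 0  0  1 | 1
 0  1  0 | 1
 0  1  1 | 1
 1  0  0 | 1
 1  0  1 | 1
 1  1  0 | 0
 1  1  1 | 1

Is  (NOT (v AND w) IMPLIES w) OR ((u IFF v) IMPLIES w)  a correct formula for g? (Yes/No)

Yes

Test each input against both g and the formula:
  u=0, v=0, w=0: formula gives 0, g = 0 ✓
  u=0, v=0, w=1: formula gives 1, g = 1 ✓
  u=0, v=1, w=0: formula gives 1, g = 1 ✓
  u=0, v=1, w=1: formula gives 1, g = 1 ✓
  u=1, v=0, w=0: formula gives 1, g = 1 ✓
  … (the remaining 3 rows also agree.)
All 8 rows match — the expression computes g exactly.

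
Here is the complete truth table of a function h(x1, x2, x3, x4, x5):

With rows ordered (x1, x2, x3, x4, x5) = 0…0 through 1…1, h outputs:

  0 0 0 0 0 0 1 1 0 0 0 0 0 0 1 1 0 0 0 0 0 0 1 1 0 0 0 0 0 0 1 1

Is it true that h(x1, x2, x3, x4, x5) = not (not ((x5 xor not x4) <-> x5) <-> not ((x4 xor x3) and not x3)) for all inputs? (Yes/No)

Check the formula against h row by row:
  x1=0, x2=0, x3=0, x4=0, x5=0: formula gives 0, h = 0 ✓
  x1=0, x2=0, x3=0, x4=0, x5=1: formula gives 0, h = 0 ✓
  x1=0, x2=0, x3=0, x4=1, x5=0: formula gives 0, h = 0 ✓
  x1=0, x2=0, x3=0, x4=1, x5=1: formula gives 0, h = 0 ✓
  …and likewise for the remaining 28 rows.
All 32 rows match — the expression computes h exactly.

Yes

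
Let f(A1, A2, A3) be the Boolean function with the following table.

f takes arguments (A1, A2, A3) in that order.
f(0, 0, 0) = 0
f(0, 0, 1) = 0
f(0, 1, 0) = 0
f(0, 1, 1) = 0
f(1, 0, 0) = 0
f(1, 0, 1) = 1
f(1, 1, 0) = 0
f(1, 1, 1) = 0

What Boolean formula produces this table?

f(A1, A2, A3) = (A1 and not A2) and A3

Only row (1,0,1) gives 1. That row's minterm A1·¬A2·A3 is f directly.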